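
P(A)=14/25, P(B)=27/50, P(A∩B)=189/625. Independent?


P(A)×P(B) = 189/625
P(A∩B) = 189/625
Equal ✓ → Independent

Yes, independent


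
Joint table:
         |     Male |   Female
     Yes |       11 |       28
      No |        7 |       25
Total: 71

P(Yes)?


P(Yes) = (11+28)/71 = 39/71

P(Yes) = 39/71 ≈ 54.93%


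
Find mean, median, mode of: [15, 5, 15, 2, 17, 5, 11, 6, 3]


Sorted: [2, 3, 5, 5, 6, 11, 15, 15, 17]
Mean = 79/9
Median = 6
Freq: {15: 2, 5: 2, 2: 1, 17: 1, 11: 1, 6: 1, 3: 1}
Mode: [5, 15]

Mean=79/9, Median=6, Mode=[5, 15]


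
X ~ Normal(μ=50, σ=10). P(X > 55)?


z = (55-50)/10 = 0.5
P(X > 55) = 1 - P(Z ≤ 0.5) = 1 - 0.6915 = 0.3085

P(X > 55) ≈ 0.3085


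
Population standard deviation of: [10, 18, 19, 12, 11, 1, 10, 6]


Mean = 87/8
  (10-87/8)²=49/64
  (18-87/8)²=3249/64
  (19-87/8)²=4225/64
  (12-87/8)²=81/64
  (11-87/8)²=1/64
  (1-87/8)²=6241/64
  (10-87/8)²=49/64
  (6-87/8)²=1521/64
Σ(x-μ)² = 1927/8
σ² = (1927/8)/8 = 1927/64

σ = √(1927/64) ≈ 5.4872


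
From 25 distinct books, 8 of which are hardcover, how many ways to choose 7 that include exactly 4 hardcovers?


Choose 4 of the 8 hardcovers and 3 of the other 17 books:
C(8,4)×C(17,3) = 70×680 = 47600

47600


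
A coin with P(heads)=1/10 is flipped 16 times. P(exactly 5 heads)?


Binomial: P(X=5) = C(16,5)×p^5×(1-p)^11
= 4368 × 1/100000 × 31381059609/100000000000 = 8567029273257/625000000000000

P(X=5) = 8567029273257/625000000000000 ≈ 1.37%


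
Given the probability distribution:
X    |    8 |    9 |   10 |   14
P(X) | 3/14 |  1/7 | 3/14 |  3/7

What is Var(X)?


E[X] = 78/7
E[X²] = 915/7
Var(X) = E[X²] - (E[X])² = 915/7 - 6084/49 = 321/49

Var(X) = 321/49 ≈ 6.5510


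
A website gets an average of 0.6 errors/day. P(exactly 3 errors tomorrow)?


Poisson(λ=0.6): P(X=3) = e^(-λ)×λ^k/k!
= e^(-0.6) × 0.6^3 / 3!
≈ 0.5488116361 × 0.216 / 6 ≈ 0.019757

P(X=3) ≈ 0.019757 ≈ 1.98%


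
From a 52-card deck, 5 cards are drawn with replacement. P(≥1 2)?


P(not a 2) = 48/52 = 12/13
P(none in 5 draws) = (12/13)^5 = 248832/371293
P(≥1 2) = 1 - 248832/371293 = 122461/371293

P = 122461/371293 ≈ 32.98%


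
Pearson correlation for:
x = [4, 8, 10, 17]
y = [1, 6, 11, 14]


n=4, Σx=39, Σy=32, Σxy=400, Σx²=469, Σy²=354
r = (4×400 - 39×32)/√((4×469 - 39²)(4×354 - 32²))
= 352/√(355×392) = 352/√139160 ≈ 352/373.0416 ≈ 0.9436

r ≈ 0.9436


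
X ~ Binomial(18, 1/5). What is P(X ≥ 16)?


P(X ≥ 16) = Σ P(X=i) for i=16..18
P(X=16) = 2448/3814697265625
P(X=17) = 72/3814697265625
P(X=18) = 1/3814697265625
Sum = 2521/3814697265625

P(X ≥ 16) = 2521/3814697265625 ≈ 0.00%


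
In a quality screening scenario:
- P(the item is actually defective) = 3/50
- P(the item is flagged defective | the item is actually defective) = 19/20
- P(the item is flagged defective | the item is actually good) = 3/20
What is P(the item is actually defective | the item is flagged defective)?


Using Bayes' theorem:
P(A|B) = P(B|A)·P(A) / P(B)

P(the item is flagged defective) = 19/20 × 3/50 + 3/20 × 47/50
= 57/1000 + 141/1000 = 99/500

P(the item is actually defective|the item is flagged defective) = (57/1000) / (99/500) = 19/66

P(the item is actually defective|the item is flagged defective) = 19/66 ≈ 28.79%


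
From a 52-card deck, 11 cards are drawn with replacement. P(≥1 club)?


P(not a club) = 39/52 = 3/4
P(none in 11 draws) = (3/4)^11 = 177147/4194304
P(≥1 club) = 1 - 177147/4194304 = 4017157/4194304

P = 4017157/4194304 ≈ 95.78%


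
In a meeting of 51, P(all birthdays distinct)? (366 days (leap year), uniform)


P(all different) = Π(366-i)/366 for i=0..50
= (366/366)×(365/366)×...×(316/366)
= 0.025839

P ≈ 0.0258 ≈ 2.58%


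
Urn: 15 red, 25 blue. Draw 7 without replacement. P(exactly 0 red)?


Hypergeometric: C(15,0)×C(25,7)/C(40,7)
= 1×480700/18643560 = 1265/49062

P(X=0) = 1265/49062 ≈ 2.58%


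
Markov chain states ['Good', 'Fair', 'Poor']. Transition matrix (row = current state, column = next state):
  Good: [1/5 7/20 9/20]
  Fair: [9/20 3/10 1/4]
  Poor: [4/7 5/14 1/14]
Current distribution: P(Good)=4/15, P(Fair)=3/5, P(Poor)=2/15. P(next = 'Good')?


P(next=Good) = Σᵢ P(now=i)×P(i→Good)
= 4/15×1/5 + 3/5×9/20 + 2/15×4/7
= 4/75 + 27/100 + 8/105 = 839/2100

P = 839/2100 ≈ 0.3995


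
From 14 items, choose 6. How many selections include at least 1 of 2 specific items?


Complement: C(14,6) - C(12,6) = 3003 - 924 = 2079

2079


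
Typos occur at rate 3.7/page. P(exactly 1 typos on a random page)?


Poisson(λ=3.7): P(X=1) = e^(-λ)×λ^k/k!
= e^(-3.7) × 3.7^1 / 1!
≈ 0.02472352647 × 3.7 / 1 ≈ 0.091477

P(X=1) ≈ 0.091477 ≈ 9.15%


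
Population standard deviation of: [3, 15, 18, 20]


Mean = 56/4 = 14
  (3-14)²=121
  (15-14)²=1
  (18-14)²=16
  (20-14)²=36
Σ(x-μ)² = 174
σ² = 174/4 = 87/2

σ = √(87/2) ≈ 6.5955


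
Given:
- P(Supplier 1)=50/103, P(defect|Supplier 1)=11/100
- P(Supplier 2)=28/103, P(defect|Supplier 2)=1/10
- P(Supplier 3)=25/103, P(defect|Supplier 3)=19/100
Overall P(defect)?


P(B) = Σ P(B|Aᵢ)×P(Aᵢ)
  11/100×50/103 = 11/206
  1/10×28/103 = 14/515
  19/100×25/103 = 19/412
Sum = 261/2060

P(defect) = 261/2060 ≈ 12.67%


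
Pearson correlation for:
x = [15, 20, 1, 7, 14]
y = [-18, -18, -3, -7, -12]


n=5, Σx=57, Σy=-58, Σxy=-850, Σx²=871, Σy²=850
r = (5×(-850) - 57×(-58))/√((5×871 - 57²)(5×850 - (-58)²))
= -944/√(1106×886) = -944/√979916 ≈ -944/989.9071 ≈ -0.9536

r ≈ -0.9536


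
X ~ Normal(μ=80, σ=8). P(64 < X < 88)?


z₁=(64-80)/8=-2.0, z₂=(88-80)/8=1.0
P = Φ(1.0) - Φ(-2.0) = 0.841345 - 0.022750 = 0.818595 ≈ 0.8186

P(64 < X < 88) ≈ 0.8186


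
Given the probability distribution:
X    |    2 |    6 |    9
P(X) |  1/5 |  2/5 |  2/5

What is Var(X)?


E[X] = 32/5
E[X²] = 238/5
Var(X) = E[X²] - (E[X])² = 238/5 - 1024/25 = 166/25

Var(X) = 166/25 ≈ 6.6400


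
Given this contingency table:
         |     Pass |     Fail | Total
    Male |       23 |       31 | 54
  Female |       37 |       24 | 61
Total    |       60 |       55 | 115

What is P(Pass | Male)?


P(Pass | Male) = 23/(23+31) = 23/54

P(Pass|Male) = 23/54 ≈ 42.59%


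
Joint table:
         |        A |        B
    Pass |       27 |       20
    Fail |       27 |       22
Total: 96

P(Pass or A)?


P(Pass∨A) = P(Pass) + P(A) - P(Pass∧A)
= (47 + 54 - 27)/96 = 74/96 = 37/48

P = 37/48 ≈ 77.08%


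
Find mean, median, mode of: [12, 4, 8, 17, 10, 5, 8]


Sorted: [4, 5, 8, 8, 10, 12, 17]
Mean = 64/7
Median = 8
Freq: {12: 1, 4: 1, 8: 2, 17: 1, 10: 1, 5: 1}
Mode: [8]

Mean=64/7, Median=8, Mode=8


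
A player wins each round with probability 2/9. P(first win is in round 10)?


Geometric: P(X=10) = (1-p)^(k-1)×p = (7/9)^9×2/9 = 80707214/3486784401

P(X=10) = 80707214/3486784401 ≈ 2.31%


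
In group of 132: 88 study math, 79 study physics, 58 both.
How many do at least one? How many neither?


|A∪B| = 88+79-58 = 109
Neither = 132-109 = 23

At least one: 109; Neither: 23


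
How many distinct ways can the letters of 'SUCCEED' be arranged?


Letters: 7, freq: {'S': 1, 'U': 1, 'C': 2, 'E': 2, 'D': 1}
7!/(1!×1!×2!×2!×1!) = 5040/4 = 1260

1260


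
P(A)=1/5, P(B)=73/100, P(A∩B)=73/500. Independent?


P(A)×P(B) = 73/500
P(A∩B) = 73/500
Equal ✓ → Independent

Yes, independent


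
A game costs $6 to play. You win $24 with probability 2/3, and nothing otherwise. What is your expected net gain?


E[gain] = (24-6)×2/3 + (-6)×1/3
= 12 - 2 = 10

Expected net gain = $10 ≈ $10.00


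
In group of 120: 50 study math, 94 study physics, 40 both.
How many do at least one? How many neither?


|A∪B| = 50+94-40 = 104
Neither = 120-104 = 16

At least one: 104; Neither: 16


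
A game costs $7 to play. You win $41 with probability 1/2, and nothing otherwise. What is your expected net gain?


E[gain] = (41-7)×1/2 + (-7)×1/2
= 17 - 7/2 = 27/2

Expected net gain = $27/2 ≈ $13.50


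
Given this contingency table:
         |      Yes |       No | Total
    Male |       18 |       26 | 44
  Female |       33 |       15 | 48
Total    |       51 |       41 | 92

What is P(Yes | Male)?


P(Yes | Male) = 18/(18+26) = 18/44 = 9/22

P(Yes|Male) = 9/22 ≈ 40.91%


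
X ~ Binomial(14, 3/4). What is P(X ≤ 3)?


P(X ≤ 3) = Σ P(X=i) for i=0..3
P(X=0) = 1/268435456
P(X=1) = 21/134217728
P(X=2) = 819/268435456
P(X=3) = 2457/67108864
Sum = 5345/134217728

P(X ≤ 3) = 5345/134217728 ≈ 0.00%


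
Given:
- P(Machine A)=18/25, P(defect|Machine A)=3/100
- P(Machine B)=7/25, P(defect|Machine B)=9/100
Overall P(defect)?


P(B) = Σ P(B|Aᵢ)×P(Aᵢ)
  3/100×18/25 = 27/1250
  9/100×7/25 = 63/2500
Sum = 117/2500

P(defect) = 117/2500 ≈ 4.68%


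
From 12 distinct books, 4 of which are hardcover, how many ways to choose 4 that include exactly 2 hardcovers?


Choose 2 of the 4 hardcovers and 2 of the other 8 books:
C(4,2)×C(8,2) = 6×28 = 168

168


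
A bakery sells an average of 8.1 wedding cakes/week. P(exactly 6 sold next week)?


Poisson(λ=8.1): P(X=6) = e^(-λ)×λ^k/k!
= e^(-8.1) × 8.1^6 / 6!
≈ 0.0003035391381 × 282429.536481 / 720 ≈ 0.119067

P(X=6) ≈ 0.119067 ≈ 11.91%


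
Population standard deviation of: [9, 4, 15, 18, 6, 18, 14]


Mean = 84/7 = 12
  (9-12)²=9
  (4-12)²=64
  (15-12)²=9
  (18-12)²=36
  (6-12)²=36
  (18-12)²=36
  (14-12)²=4
Σ(x-μ)² = 194
σ² = 194/7

σ = √(194/7) ≈ 5.2644


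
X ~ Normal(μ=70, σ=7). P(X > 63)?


z = (63-70)/7 = -1.0
P(X > 63) = 1 - P(Z ≤ -1.0) = 1 - 0.1587 = 0.8413

P(X > 63) ≈ 0.8413


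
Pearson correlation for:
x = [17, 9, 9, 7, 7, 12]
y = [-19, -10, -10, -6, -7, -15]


n=6, Σx=61, Σy=-67, Σxy=-774, Σx²=693, Σy²=871
r = (6×(-774) - 61×(-67))/√((6×693 - 61²)(6×871 - (-67)²))
= -557/√(437×737) = -557/√322069 ≈ -557/567.5112 ≈ -0.9815

r ≈ -0.9815


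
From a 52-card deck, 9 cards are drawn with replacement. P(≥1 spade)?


P(not a spade) = 39/52 = 3/4
P(none in 9 draws) = (3/4)^9 = 19683/262144
P(≥1 spade) = 1 - 19683/262144 = 242461/262144

P = 242461/262144 ≈ 92.49%


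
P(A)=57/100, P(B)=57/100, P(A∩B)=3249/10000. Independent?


P(A)×P(B) = 3249/10000
P(A∩B) = 3249/10000
Equal ✓ → Independent

Yes, independent


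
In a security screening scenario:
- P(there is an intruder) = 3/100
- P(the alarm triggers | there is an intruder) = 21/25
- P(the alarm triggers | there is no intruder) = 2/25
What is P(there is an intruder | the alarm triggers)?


Using Bayes' theorem:
P(A|B) = P(B|A)·P(A) / P(B)

P(the alarm triggers) = 21/25 × 3/100 + 2/25 × 97/100
= 63/2500 + 97/1250 = 257/2500

P(there is an intruder|the alarm triggers) = (63/2500) / (257/2500) = 63/257

P(there is an intruder|the alarm triggers) = 63/257 ≈ 24.51%


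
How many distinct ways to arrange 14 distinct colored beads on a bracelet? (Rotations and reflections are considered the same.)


Free circular arrangements: rotations and reflections both identified.
(n-1)!/2 = 13!/2 = 6227020800/2 = 3113510400

3113510400


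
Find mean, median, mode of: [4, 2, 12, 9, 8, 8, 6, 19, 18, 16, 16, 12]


Sorted: [2, 4, 6, 8, 8, 9, 12, 12, 16, 16, 18, 19]
Mean = 130/12 = 65/6
Median = 21/2
Freq: {4: 1, 2: 1, 12: 2, 9: 1, 8: 2, 6: 1, 19: 1, 18: 1, 16: 2}
Mode: [8, 12, 16]

Mean=65/6, Median=21/2, Mode=[8, 12, 16]


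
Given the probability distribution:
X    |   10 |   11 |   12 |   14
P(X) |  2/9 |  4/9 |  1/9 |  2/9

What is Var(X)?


E[X] = 104/9
E[X²] = 1220/9
Var(X) = E[X²] - (E[X])² = 1220/9 - 10816/81 = 164/81

Var(X) = 164/81 ≈ 2.0247


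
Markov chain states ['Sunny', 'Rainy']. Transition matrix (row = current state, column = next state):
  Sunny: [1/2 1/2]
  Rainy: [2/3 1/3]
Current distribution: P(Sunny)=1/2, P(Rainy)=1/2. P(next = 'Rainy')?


P(next=Rainy) = Σᵢ P(now=i)×P(i→Rainy)
= 1/2×1/2 + 1/2×1/3
= 1/4 + 1/6 = 5/12

P = 5/12 ≈ 0.4167


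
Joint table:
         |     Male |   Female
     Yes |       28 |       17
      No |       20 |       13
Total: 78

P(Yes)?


P(Yes) = (28+17)/78 = 45/78 = 15/26

P(Yes) = 15/26 ≈ 57.69%


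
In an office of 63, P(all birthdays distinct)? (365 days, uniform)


P(all different) = Π(365-i)/365 for i=0..62
= (365/365)×(364/365)×...×(303/365)
= 0.003396

P ≈ 0.0034 ≈ 0.34%


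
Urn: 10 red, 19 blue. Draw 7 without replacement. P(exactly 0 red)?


Hypergeometric: C(10,0)×C(19,7)/C(29,7)
= 1×50388/1560780 = 323/10005

P(X=0) = 323/10005 ≈ 3.23%


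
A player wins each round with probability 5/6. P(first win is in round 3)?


Geometric: P(X=3) = (1-p)^(k-1)×p = (1/6)^2×5/6 = 5/216

P(X=3) = 5/216 ≈ 2.31%


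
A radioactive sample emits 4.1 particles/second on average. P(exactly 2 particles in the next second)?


Poisson(λ=4.1): P(X=2) = e^(-λ)×λ^k/k!
= e^(-4.1) × 4.1^2 / 2!
≈ 0.0165726754 × 16.81 / 2 ≈ 0.139293

P(X=2) ≈ 0.139293 ≈ 13.93%


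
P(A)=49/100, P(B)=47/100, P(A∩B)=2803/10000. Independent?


P(A)×P(B) = 2303/10000
P(A∩B) = 2803/10000
Not equal → NOT independent

No, not independent


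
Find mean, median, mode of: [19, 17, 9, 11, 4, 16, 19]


Sorted: [4, 9, 11, 16, 17, 19, 19]
Mean = 95/7
Median = 16
Freq: {19: 2, 17: 1, 9: 1, 11: 1, 4: 1, 16: 1}
Mode: [19]

Mean=95/7, Median=16, Mode=19


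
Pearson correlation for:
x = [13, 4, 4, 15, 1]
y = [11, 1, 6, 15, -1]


n=5, Σx=37, Σy=32, Σxy=395, Σx²=427, Σy²=384
r = (5×395 - 37×32)/√((5×427 - 37²)(5×384 - 32²))
= 791/√(766×896) = 791/√686336 ≈ 791/828.4540 ≈ 0.9548

r ≈ 0.9548


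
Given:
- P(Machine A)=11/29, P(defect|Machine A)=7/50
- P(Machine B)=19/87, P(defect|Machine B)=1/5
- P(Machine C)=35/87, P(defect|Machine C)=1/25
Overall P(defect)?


P(B) = Σ P(B|Aᵢ)×P(Aᵢ)
  7/50×11/29 = 77/1450
  1/5×19/87 = 19/435
  1/25×35/87 = 7/435
Sum = 491/4350

P(defect) = 491/4350 ≈ 11.29%


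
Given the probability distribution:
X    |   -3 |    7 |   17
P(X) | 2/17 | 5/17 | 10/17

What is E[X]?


E[X] = Σ x·P(X=x)
= (-3)×(2/17) + (7)×(5/17) + (17)×(10/17)
= 199/17

E[X] = 199/17


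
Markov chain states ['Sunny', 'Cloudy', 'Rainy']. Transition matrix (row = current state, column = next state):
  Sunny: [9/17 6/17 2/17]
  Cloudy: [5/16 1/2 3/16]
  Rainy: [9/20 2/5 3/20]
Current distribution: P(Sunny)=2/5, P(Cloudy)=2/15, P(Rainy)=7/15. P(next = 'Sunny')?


P(next=Sunny) = Σᵢ P(now=i)×P(i→Sunny)
= 2/5×9/17 + 2/15×5/16 + 7/15×9/20
= 18/85 + 1/24 + 21/100 = 4727/10200

P = 4727/10200 ≈ 0.4634


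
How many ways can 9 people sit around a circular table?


Circular arrangements of 9 distinct objects: fix one position to break rotational symmetry.
(n-1)! = 8! = 40320

40320


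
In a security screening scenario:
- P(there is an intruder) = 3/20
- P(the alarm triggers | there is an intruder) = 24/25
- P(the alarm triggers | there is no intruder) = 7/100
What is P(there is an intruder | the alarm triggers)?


Using Bayes' theorem:
P(A|B) = P(B|A)·P(A) / P(B)

P(the alarm triggers) = 24/25 × 3/20 + 7/100 × 17/20
= 18/125 + 119/2000 = 407/2000

P(there is an intruder|the alarm triggers) = (18/125) / (407/2000) = 288/407

P(there is an intruder|the alarm triggers) = 288/407 ≈ 70.76%


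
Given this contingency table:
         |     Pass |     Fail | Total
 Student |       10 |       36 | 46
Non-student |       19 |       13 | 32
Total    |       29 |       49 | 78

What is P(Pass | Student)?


P(Pass | Student) = 10/(10+36) = 10/46 = 5/23

P(Pass|Student) = 5/23 ≈ 21.74%


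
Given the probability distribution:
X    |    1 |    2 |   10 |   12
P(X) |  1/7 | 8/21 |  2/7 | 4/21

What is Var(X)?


E[X] = 127/21
E[X²] = 173/3
Var(X) = E[X²] - (E[X])² = 173/3 - 16129/441 = 9302/441

Var(X) = 9302/441 ≈ 21.0930


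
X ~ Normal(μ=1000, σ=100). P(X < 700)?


z = (700-1000)/100 = -3.0
P(Z < -3.0) = 0.0013

P(X < 700) ≈ 0.0013


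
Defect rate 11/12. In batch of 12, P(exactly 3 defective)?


Binomial: P(X=3) = C(12,3)×p^3×(1-p)^9
= 220 × 1331/1728 × 1/5159780352 = 73205/2229025112064

P(X=3) = 73205/2229025112064 ≈ 0.00%


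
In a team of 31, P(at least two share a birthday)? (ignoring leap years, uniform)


P(all different) = Π(365-i)/365 for i=0..30
= 0.269545
P(match) = 1 - 0.269545 = 0.730455

P ≈ 0.7305 ≈ 73.05%


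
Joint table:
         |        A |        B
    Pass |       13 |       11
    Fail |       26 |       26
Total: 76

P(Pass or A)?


P(Pass∨A) = P(Pass) + P(A) - P(Pass∧A)
= (24 + 39 - 13)/76 = 50/76 = 25/38

P = 25/38 ≈ 65.79%


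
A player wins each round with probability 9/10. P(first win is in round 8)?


Geometric: P(X=8) = (1-p)^(k-1)×p = (1/10)^7×9/10 = 9/100000000

P(X=8) = 9/100000000 ≈ 0.00%


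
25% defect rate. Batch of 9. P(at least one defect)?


P(all good) = (3/4)^9 = 19683/262144
P(≥1 defect) = 242461/262144

P = 242461/262144 ≈ 92.49%


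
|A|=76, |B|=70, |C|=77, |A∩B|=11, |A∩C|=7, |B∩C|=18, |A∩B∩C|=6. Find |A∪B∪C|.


|A∪B∪C| = 76+70+77-11-7-18+6 = 193

|A∪B∪C| = 193


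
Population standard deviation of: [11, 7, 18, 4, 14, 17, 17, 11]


Mean = 99/8
  (11-99/8)²=121/64
  (7-99/8)²=1849/64
  (18-99/8)²=2025/64
  (4-99/8)²=4489/64
  (14-99/8)²=169/64
  (17-99/8)²=1369/64
  (17-99/8)²=1369/64
  (11-99/8)²=121/64
Σ(x-μ)² = 1439/8
σ² = (1439/8)/8 = 1439/64

σ = √(1439/64) ≈ 4.7418


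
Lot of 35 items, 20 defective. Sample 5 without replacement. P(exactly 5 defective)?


Hypergeometric: C(20,5)×C(15,0)/C(35,5)
= 15504×1/324632 = 114/2387

P(X=5) = 114/2387 ≈ 4.78%


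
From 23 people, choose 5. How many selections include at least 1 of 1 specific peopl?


Complement: C(23,5) - C(22,5) = 33649 - 26334 = 7315

7315


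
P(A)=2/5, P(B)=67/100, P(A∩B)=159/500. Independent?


P(A)×P(B) = 67/250
P(A∩B) = 159/500
Not equal → NOT independent

No, not independent


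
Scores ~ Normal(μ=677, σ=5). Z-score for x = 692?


z = (x - μ)/σ = (692 - 677)/5 = 3.0

z = 3.0


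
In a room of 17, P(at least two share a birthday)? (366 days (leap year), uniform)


P(all different) = Π(366-i)/366 for i=0..16
= 0.685712
P(match) = 1 - 0.685712 = 0.314288

P ≈ 0.3143 ≈ 31.43%


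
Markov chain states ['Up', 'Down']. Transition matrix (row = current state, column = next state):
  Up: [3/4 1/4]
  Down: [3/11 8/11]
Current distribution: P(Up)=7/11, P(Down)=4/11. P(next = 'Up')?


P(next=Up) = Σᵢ P(now=i)×P(i→Up)
= 7/11×3/4 + 4/11×3/11
= 21/44 + 12/121 = 279/484

P = 279/484 ≈ 0.5764


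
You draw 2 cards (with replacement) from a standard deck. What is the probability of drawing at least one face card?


P(not a face card) = 40/52 = 10/13
P(none in 2 draws) = (10/13)^2 = 100/169
P(≥1 face card) = 1 - 100/169 = 69/169

P = 69/169 ≈ 40.83%


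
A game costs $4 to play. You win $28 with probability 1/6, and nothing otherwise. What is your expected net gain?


E[gain] = (28-4)×1/6 + (-4)×5/6
= 4 - 10/3 = 2/3

Expected net gain = $2/3 ≈ $0.67


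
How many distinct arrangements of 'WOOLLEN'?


Letters: 7, freq: {'W': 1, 'O': 2, 'L': 2, 'E': 1, 'N': 1}
7!/(1!×2!×2!×1!×1!) = 5040/4 = 1260

1260


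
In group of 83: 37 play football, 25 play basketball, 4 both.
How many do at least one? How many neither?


|A∪B| = 37+25-4 = 58
Neither = 83-58 = 25

At least one: 58; Neither: 25


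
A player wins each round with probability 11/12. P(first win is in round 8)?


Geometric: P(X=8) = (1-p)^(k-1)×p = (1/12)^7×11/12 = 11/429981696

P(X=8) = 11/429981696 ≈ 0.00%


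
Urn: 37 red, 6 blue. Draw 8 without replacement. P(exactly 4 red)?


Hypergeometric: C(37,4)×C(6,4)/C(43,8)
= 66045×15/145008513 = 2975/435461

P(X=4) = 2975/435461 ≈ 0.68%


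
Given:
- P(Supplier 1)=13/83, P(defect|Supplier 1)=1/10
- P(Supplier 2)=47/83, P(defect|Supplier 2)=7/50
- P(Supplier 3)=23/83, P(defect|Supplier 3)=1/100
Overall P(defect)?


P(B) = Σ P(B|Aᵢ)×P(Aᵢ)
  1/10×13/83 = 13/830
  7/50×47/83 = 329/4150
  1/100×23/83 = 23/8300
Sum = 811/8300

P(defect) = 811/8300 ≈ 9.77%


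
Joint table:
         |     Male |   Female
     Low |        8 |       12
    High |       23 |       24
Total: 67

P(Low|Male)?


P(Low|Male) = 8/(8+23) = 8/31

P = 8/31 ≈ 25.81%


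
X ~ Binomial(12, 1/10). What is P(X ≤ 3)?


P(X ≤ 3) = Σ P(X=i) for i=0..3
P(X=0) = 282429536481/1000000000000
P(X=1) = 94143178827/250000000000
P(X=2) = 115063885233/500000000000
P(X=3) = 4261625379/50000000000
Sum = 194872505967/200000000000

P(X ≤ 3) = 194872505967/200000000000 ≈ 97.44%


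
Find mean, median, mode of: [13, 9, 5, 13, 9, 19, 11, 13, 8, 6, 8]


Sorted: [5, 6, 8, 8, 9, 9, 11, 13, 13, 13, 19]
Mean = 114/11
Median = 9
Freq: {13: 3, 9: 2, 5: 1, 19: 1, 11: 1, 8: 2, 6: 1}
Mode: [13]

Mean=114/11, Median=9, Mode=13


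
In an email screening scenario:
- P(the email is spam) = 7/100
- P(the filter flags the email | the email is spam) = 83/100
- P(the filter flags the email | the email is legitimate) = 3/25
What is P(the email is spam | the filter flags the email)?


Using Bayes' theorem:
P(A|B) = P(B|A)·P(A) / P(B)

P(the filter flags the email) = 83/100 × 7/100 + 3/25 × 93/100
= 581/10000 + 279/2500 = 1697/10000

P(the email is spam|the filter flags the email) = (581/10000) / (1697/10000) = 581/1697

P(the email is spam|the filter flags the email) = 581/1697 ≈ 34.24%


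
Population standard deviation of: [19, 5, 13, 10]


Mean = 47/4
  (19-47/4)²=841/16
  (5-47/4)²=729/16
  (13-47/4)²=25/16
  (10-47/4)²=49/16
Σ(x-μ)² = 411/4
σ² = (411/4)/4 = 411/16

σ = √(411/16) ≈ 5.0683


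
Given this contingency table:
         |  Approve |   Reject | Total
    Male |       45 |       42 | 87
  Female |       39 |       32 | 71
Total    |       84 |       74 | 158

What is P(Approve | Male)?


P(Approve | Male) = 45/(45+42) = 45/87 = 15/29

P(Approve|Male) = 15/29 ≈ 51.72%


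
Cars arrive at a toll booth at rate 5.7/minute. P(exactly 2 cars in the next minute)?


Poisson(λ=5.7): P(X=2) = e^(-λ)×λ^k/k!
= e^(-5.7) × 5.7^2 / 2!
≈ 0.003345965457 × 32.49 / 2 ≈ 0.054355

P(X=2) ≈ 0.054355 ≈ 5.44%


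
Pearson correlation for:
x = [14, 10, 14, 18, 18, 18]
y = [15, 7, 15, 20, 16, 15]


n=6, Σx=92, Σy=88, Σxy=1408, Σx²=1464, Σy²=1380
r = (6×1408 - 92×88)/√((6×1464 - 92²)(6×1380 - 88²))
= 352/√(320×536) = 352/√171520 ≈ 352/414.1497 ≈ 0.8499

r ≈ 0.8499


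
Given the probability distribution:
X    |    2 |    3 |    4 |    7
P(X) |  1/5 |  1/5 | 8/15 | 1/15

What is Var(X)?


E[X] = 18/5
E[X²] = 72/5
Var(X) = E[X²] - (E[X])² = 72/5 - 324/25 = 36/25

Var(X) = 36/25 ≈ 1.4400


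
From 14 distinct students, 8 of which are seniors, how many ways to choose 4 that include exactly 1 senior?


Choose 1 of the 8 seniors and 3 of the other 6 students:
C(8,1)×C(6,3) = 8×20 = 160

160


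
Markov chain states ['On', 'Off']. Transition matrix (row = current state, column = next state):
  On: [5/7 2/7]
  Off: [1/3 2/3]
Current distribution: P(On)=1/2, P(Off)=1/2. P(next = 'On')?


P(next=On) = Σᵢ P(now=i)×P(i→On)
= 1/2×5/7 + 1/2×1/3
= 5/14 + 1/6 = 11/21

P = 11/21 ≈ 0.5238


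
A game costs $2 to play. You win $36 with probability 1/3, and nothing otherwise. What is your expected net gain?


E[gain] = (36-2)×1/3 + (-2)×2/3
= 34/3 - 4/3 = 10

Expected net gain = $10 ≈ $10.00


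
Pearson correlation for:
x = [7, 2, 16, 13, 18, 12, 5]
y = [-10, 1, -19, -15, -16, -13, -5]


n=7, Σx=73, Σy=-77, Σxy=-1036, Σx²=971, Σy²=1137
r = (7×(-1036) - 73×(-77))/√((7×971 - 73²)(7×1137 - (-77)²))
= -1631/√(1468×2030) = -1631/√2980040 ≈ -1631/1726.2792 ≈ -0.9448

r ≈ -0.9448


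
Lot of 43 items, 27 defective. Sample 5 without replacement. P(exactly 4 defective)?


Hypergeometric: C(27,4)×C(16,1)/C(43,5)
= 17550×16/962598 = 3600/12341

P(X=4) = 3600/12341 ≈ 29.17%


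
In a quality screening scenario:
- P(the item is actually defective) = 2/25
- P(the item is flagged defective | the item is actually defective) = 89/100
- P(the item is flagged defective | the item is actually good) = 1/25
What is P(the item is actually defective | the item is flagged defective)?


Using Bayes' theorem:
P(A|B) = P(B|A)·P(A) / P(B)

P(the item is flagged defective) = 89/100 × 2/25 + 1/25 × 23/25
= 89/1250 + 23/625 = 27/250

P(the item is actually defective|the item is flagged defective) = (89/1250) / (27/250) = 89/135

P(the item is actually defective|the item is flagged defective) = 89/135 ≈ 65.93%


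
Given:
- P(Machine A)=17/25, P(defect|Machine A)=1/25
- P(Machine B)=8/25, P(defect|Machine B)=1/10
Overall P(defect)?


P(B) = Σ P(B|Aᵢ)×P(Aᵢ)
  1/25×17/25 = 17/625
  1/10×8/25 = 4/125
Sum = 37/625

P(defect) = 37/625 ≈ 5.92%


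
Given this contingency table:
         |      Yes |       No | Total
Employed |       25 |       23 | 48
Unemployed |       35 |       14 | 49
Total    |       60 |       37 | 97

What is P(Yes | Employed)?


P(Yes | Employed) = 25/(25+23) = 25/48

P(Yes|Employed) = 25/48 ≈ 52.08%


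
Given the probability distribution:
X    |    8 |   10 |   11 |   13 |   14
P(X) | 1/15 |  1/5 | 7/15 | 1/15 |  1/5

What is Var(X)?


E[X] = 34/3
E[X²] = 656/5
Var(X) = E[X²] - (E[X])² = 656/5 - 1156/9 = 124/45

Var(X) = 124/45 ≈ 2.7556


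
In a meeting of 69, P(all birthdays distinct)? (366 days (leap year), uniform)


P(all different) = Π(366-i)/366 for i=0..68
= (366/366)×(365/366)×...×(298/366)
= 0.001057

P ≈ 0.0011 ≈ 0.11%


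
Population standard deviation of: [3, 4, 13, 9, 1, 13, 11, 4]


Mean = 58/8 = 29/4
  (3-29/4)²=289/16
  (4-29/4)²=169/16
  (13-29/4)²=529/16
  (9-29/4)²=49/16
  (1-29/4)²=625/16
  (13-29/4)²=529/16
  (11-29/4)²=225/16
  (4-29/4)²=169/16
Σ(x-μ)² = 323/2
σ² = (323/2)/8 = 323/16

σ = √(323/16) ≈ 4.4931


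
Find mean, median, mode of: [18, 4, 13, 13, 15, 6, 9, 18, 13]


Sorted: [4, 6, 9, 13, 13, 13, 15, 18, 18]
Mean = 109/9
Median = 13
Freq: {18: 2, 4: 1, 13: 3, 15: 1, 6: 1, 9: 1}
Mode: [13]

Mean=109/9, Median=13, Mode=13


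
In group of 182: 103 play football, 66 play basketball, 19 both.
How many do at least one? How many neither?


|A∪B| = 103+66-19 = 150
Neither = 182-150 = 32

At least one: 150; Neither: 32


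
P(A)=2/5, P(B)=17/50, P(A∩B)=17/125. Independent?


P(A)×P(B) = 17/125
P(A∩B) = 17/125
Equal ✓ → Independent

Yes, independent


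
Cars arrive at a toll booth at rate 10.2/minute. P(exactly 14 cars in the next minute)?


Poisson(λ=10.2): P(X=14) = e^(-λ)×λ^k/k!
= e^(-10.2) × 10.2^14 / 14!
≈ 3.717031868e-05 × 1.31947876306e+14 / 87178291200 ≈ 0.056259

P(X=14) ≈ 0.056259 ≈ 5.63%


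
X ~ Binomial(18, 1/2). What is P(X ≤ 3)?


P(X ≤ 3) = Σ P(X=i) for i=0..3
P(X=0) = 1/262144
P(X=1) = 9/131072
P(X=2) = 153/262144
P(X=3) = 51/16384
Sum = 247/65536

P(X ≤ 3) = 247/65536 ≈ 0.38%


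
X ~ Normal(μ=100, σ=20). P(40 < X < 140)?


z₁=(40-100)/20=-3.0, z₂=(140-100)/20=2.0
P = Φ(2.0) - Φ(-3.0) = 0.977250 - 0.001350 = 0.975900 ≈ 0.9759

P(40 < X < 140) ≈ 0.9759


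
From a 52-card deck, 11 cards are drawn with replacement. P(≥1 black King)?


P(not a black King) = 50/52 = 25/26
P(none in 11 draws) = (25/26)^11 = 2384185791015625/3670344486987776
P(≥1 black King) = 1 - 2384185791015625/3670344486987776 = 1286158695972151/3670344486987776

P = 1286158695972151/3670344486987776 ≈ 35.04%


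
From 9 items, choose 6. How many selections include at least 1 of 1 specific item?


Complement: C(9,6) - C(8,6) = 84 - 28 = 56

56


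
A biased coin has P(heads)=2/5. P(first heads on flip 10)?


Geometric: P(X=10) = (1-p)^(k-1)×p = (3/5)^9×2/5 = 39366/9765625

P(X=10) = 39366/9765625 ≈ 0.40%


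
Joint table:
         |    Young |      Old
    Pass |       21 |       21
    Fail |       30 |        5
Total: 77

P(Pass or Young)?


P(Pass∨Young) = P(Pass) + P(Young) - P(Pass∧Young)
= (42 + 51 - 21)/77 = 72/77

P = 72/77 ≈ 93.51%


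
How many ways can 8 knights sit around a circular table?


Circular arrangements of 8 distinct objects: fix one position to break rotational symmetry.
(n-1)! = 7! = 5040

5040


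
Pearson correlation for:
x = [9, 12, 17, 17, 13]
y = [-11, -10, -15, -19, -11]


n=5, Σx=68, Σy=-66, Σxy=-940, Σx²=972, Σy²=928
r = (5×(-940) - 68×(-66))/√((5×972 - 68²)(5×928 - (-66)²))
= -212/√(236×284) = -212/√67024 ≈ -212/258.8899 ≈ -0.8189

r ≈ -0.8189


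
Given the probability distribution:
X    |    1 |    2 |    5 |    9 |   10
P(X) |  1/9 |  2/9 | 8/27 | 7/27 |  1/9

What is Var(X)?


E[X] = 148/27
E[X²] = 1094/27
Var(X) = E[X²] - (E[X])² = 1094/27 - 21904/729 = 7634/729

Var(X) = 7634/729 ≈ 10.4719


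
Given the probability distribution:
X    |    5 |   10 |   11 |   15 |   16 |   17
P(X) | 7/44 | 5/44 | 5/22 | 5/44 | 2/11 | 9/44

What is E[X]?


E[X] = Σ x·P(X=x)
= (5)×(7/44) + (10)×(5/44) + (11)×(5/22) + (15)×(5/44) + (16)×(2/11) + (17)×(9/44)
= 551/44

E[X] = 551/44


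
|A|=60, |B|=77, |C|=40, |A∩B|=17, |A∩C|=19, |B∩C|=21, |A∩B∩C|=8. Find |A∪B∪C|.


|A∪B∪C| = 60+77+40-17-19-21+8 = 128

|A∪B∪C| = 128


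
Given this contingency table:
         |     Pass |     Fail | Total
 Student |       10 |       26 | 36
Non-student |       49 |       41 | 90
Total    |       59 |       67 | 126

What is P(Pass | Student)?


P(Pass | Student) = 10/(10+26) = 10/36 = 5/18

P(Pass|Student) = 5/18 ≈ 27.78%


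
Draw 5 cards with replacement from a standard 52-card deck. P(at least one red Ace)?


P(not a red Ace) = 50/52 = 25/26
P(none in 5 draws) = (25/26)^5 = 9765625/11881376
P(≥1 red Ace) = 1 - 9765625/11881376 = 2115751/11881376

P = 2115751/11881376 ≈ 17.81%


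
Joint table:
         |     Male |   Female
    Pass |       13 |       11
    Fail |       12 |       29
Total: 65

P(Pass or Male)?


P(Pass∨Male) = P(Pass) + P(Male) - P(Pass∧Male)
= (24 + 25 - 13)/65 = 36/65

P = 36/65 ≈ 55.38%


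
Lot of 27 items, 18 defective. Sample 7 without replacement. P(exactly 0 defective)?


Hypergeometric: C(18,0)×C(9,7)/C(27,7)
= 1×36/888030 = 2/49335

P(X=0) = 2/49335 ≈ 0.00%


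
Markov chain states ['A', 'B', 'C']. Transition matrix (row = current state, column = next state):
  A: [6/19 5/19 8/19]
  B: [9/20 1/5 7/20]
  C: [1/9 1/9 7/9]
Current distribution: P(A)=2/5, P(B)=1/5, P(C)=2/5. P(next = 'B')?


P(next=B) = Σᵢ P(now=i)×P(i→B)
= 2/5×5/19 + 1/5×1/5 + 2/5×1/9
= 2/19 + 1/25 + 2/45 = 811/4275

P = 811/4275 ≈ 0.1897


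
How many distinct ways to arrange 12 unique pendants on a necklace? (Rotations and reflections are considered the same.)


Free circular arrangements: rotations and reflections both identified.
(n-1)!/2 = 11!/2 = 39916800/2 = 19958400

19958400


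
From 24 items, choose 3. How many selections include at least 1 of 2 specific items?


Complement: C(24,3) - C(22,3) = 2024 - 1540 = 484

484


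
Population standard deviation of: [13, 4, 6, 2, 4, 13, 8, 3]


Mean = 53/8
  (13-53/8)²=2601/64
  (4-53/8)²=441/64
  (6-53/8)²=25/64
  (2-53/8)²=1369/64
  (4-53/8)²=441/64
  (13-53/8)²=2601/64
  (8-53/8)²=121/64
  (3-53/8)²=841/64
Σ(x-μ)² = 1055/8
σ² = (1055/8)/8 = 1055/64

σ = √(1055/64) ≈ 4.0601


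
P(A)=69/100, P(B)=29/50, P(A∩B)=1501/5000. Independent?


P(A)×P(B) = 2001/5000
P(A∩B) = 1501/5000
Not equal → NOT independent

No, not independent


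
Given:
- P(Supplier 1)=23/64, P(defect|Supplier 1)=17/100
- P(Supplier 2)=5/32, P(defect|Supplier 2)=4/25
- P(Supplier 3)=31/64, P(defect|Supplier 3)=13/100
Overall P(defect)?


P(B) = Σ P(B|Aᵢ)×P(Aᵢ)
  17/100×23/64 = 391/6400
  4/25×5/32 = 1/40
  13/100×31/64 = 403/6400
Sum = 477/3200

P(defect) = 477/3200 ≈ 14.91%


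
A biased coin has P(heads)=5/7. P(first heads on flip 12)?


Geometric: P(X=12) = (1-p)^(k-1)×p = (2/7)^11×5/7 = 10240/13841287201

P(X=12) = 10240/13841287201 ≈ 0.00%


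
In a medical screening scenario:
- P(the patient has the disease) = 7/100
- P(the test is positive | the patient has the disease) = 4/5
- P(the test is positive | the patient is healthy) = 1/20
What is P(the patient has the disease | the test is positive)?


Using Bayes' theorem:
P(A|B) = P(B|A)·P(A) / P(B)

P(the test is positive) = 4/5 × 7/100 + 1/20 × 93/100
= 7/125 + 93/2000 = 41/400

P(the patient has the disease|the test is positive) = (7/125) / (41/400) = 112/205

P(the patient has the disease|the test is positive) = 112/205 ≈ 54.63%


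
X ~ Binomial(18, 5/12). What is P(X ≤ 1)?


P(X ≤ 1) = Σ P(X=i) for i=0..1
P(X=0) = 1628413597910449/26623333280885243904
P(X=1) = 1163152569936035/1479074071160291328
Sum = 22565159856759079/26623333280885243904

P(X ≤ 1) = 22565159856759079/26623333280885243904 ≈ 0.08%


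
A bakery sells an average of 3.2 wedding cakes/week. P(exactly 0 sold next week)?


Poisson(λ=3.2): P(X=0) = e^(-λ)×λ^k/k!
= e^(-3.2) × 3.2^0 / 0!
≈ 0.04076220398 × 1 / 1 ≈ 0.040762

P(X=0) ≈ 0.040762 ≈ 4.08%


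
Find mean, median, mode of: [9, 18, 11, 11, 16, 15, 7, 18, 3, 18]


Sorted: [3, 7, 9, 11, 11, 15, 16, 18, 18, 18]
Mean = 126/10 = 63/5
Median = 13
Freq: {9: 1, 18: 3, 11: 2, 16: 1, 15: 1, 7: 1, 3: 1}
Mode: [18]

Mean=63/5, Median=13, Mode=18


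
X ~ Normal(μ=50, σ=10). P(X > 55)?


z = (55-50)/10 = 0.5
P(X > 55) = 1 - P(Z ≤ 0.5) = 1 - 0.6915 = 0.3085

P(X > 55) ≈ 0.3085


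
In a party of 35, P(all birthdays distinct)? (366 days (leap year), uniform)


P(all different) = Π(366-i)/366 for i=0..34
= (366/366)×(365/366)×...×(332/366)
= 0.186502

P ≈ 0.1865 ≈ 18.65%


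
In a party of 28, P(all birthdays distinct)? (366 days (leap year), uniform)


P(all different) = Π(366-i)/366 for i=0..27
= (366/366)×(365/366)×...×(339/366)
= 0.346570

P ≈ 0.3466 ≈ 34.66%


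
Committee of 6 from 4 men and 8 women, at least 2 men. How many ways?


Count by #men:
  2M,4W: C(4,2)×C(8,4)=420
  3M,3W: C(4,3)×C(8,3)=224
  4M,2W: C(4,4)×C(8,2)=28
Total = 672

672


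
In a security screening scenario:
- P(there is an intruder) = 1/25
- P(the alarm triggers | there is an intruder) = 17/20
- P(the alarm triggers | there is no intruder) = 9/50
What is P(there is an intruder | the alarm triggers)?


Using Bayes' theorem:
P(A|B) = P(B|A)·P(A) / P(B)

P(the alarm triggers) = 17/20 × 1/25 + 9/50 × 24/25
= 17/500 + 108/625 = 517/2500

P(there is an intruder|the alarm triggers) = (17/500) / (517/2500) = 85/517

P(there is an intruder|the alarm triggers) = 85/517 ≈ 16.44%


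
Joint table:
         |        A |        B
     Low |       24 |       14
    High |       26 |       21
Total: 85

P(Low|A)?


P(Low|A) = 24/(24+26) = 24/50 = 12/25

P = 12/25 ≈ 48.00%


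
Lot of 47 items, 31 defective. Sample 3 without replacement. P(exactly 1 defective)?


Hypergeometric: C(31,1)×C(16,2)/C(47,3)
= 31×120/16215 = 248/1081

P(X=1) = 248/1081 ≈ 22.94%


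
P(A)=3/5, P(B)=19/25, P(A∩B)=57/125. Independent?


P(A)×P(B) = 57/125
P(A∩B) = 57/125
Equal ✓ → Independent

Yes, independent


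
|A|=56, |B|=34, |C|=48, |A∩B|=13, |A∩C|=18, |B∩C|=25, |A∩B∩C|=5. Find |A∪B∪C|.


|A∪B∪C| = 56+34+48-13-18-25+5 = 87

|A∪B∪C| = 87


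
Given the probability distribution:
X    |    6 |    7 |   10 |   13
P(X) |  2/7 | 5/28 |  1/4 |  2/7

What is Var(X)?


E[X] = 257/28
E[X²] = 2585/28
Var(X) = E[X²] - (E[X])² = 2585/28 - 66049/784 = 6331/784

Var(X) = 6331/784 ≈ 8.0753


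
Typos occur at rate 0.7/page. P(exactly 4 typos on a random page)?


Poisson(λ=0.7): P(X=4) = e^(-λ)×λ^k/k!
= e^(-0.7) × 0.7^4 / 4!
≈ 0.4965853038 × 0.2401 / 24 ≈ 0.004968

P(X=4) ≈ 0.004968 ≈ 0.50%


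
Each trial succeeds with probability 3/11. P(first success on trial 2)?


Geometric: P(X=2) = (1-p)^(k-1)×p = (8/11)^1×3/11 = 24/121

P(X=2) = 24/121 ≈ 19.83%


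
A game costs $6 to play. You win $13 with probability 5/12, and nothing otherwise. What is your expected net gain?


E[gain] = (13-6)×5/12 + (-6)×7/12
= 35/12 - 7/2 = -7/12

Expected net gain = $-7/12 ≈ $-0.58


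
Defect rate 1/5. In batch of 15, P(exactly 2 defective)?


Binomial: P(X=2) = C(15,2)×p^2×(1-p)^13
= 105 × 1/25 × 67108864/1220703125 = 1409286144/6103515625

P(X=2) = 1409286144/6103515625 ≈ 23.09%


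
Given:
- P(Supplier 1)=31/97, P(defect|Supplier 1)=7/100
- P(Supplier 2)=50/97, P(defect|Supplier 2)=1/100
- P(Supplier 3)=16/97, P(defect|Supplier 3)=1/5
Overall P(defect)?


P(B) = Σ P(B|Aᵢ)×P(Aᵢ)
  7/100×31/97 = 217/9700
  1/100×50/97 = 1/194
  1/5×16/97 = 16/485
Sum = 587/9700

P(defect) = 587/9700 ≈ 6.05%


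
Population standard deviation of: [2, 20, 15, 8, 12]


Mean = 57/5
  (2-57/5)²=2209/25
  (20-57/5)²=1849/25
  (15-57/5)²=324/25
  (8-57/5)²=289/25
  (12-57/5)²=9/25
Σ(x-μ)² = 936/5
σ² = (936/5)/5 = 936/25

σ = √(936/25) ≈ 6.1188


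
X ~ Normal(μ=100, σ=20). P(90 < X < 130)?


z₁=(90-100)/20=-0.5, z₂=(130-100)/20=1.5
P = Φ(1.5) - Φ(-0.5) = 0.933193 - 0.308538 = 0.624655 ≈ 0.6247

P(90 < X < 130) ≈ 0.6247


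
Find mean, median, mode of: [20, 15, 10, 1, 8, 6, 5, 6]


Sorted: [1, 5, 6, 6, 8, 10, 15, 20]
Mean = 71/8
Median = 7
Freq: {20: 1, 15: 1, 10: 1, 1: 1, 8: 1, 6: 2, 5: 1}
Mode: [6]

Mean=71/8, Median=7, Mode=6


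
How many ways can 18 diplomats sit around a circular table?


Circular arrangements of 18 distinct objects: fix one position to break rotational symmetry.
(n-1)! = 17! = 355687428096000

355687428096000


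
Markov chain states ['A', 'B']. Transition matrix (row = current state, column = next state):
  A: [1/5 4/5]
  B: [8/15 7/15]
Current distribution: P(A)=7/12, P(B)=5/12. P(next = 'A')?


P(next=A) = Σᵢ P(now=i)×P(i→A)
= 7/12×1/5 + 5/12×8/15
= 7/60 + 2/9 = 61/180

P = 61/180 ≈ 0.3389


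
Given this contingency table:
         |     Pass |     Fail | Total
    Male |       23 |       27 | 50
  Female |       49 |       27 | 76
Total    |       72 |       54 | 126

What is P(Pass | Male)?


P(Pass | Male) = 23/(23+27) = 23/50

P(Pass|Male) = 23/50 ≈ 46.00%


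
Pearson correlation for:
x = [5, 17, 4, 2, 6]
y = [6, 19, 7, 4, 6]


n=5, Σx=34, Σy=42, Σxy=425, Σx²=370, Σy²=498
r = (5×425 - 34×42)/√((5×370 - 34²)(5×498 - 42²))
= 697/√(694×726) = 697/√503844 ≈ 697/709.8197 ≈ 0.9819

r ≈ 0.9819


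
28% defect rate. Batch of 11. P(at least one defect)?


P(all good) = (18/25)^11 = 64268410079232/2384185791015625
P(≥1 defect) = 2319917380936393/2384185791015625

P = 2319917380936393/2384185791015625 ≈ 97.30%


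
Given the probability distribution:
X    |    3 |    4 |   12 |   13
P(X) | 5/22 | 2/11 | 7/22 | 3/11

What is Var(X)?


E[X] = 193/22
E[X²] = 2131/22
Var(X) = E[X²] - (E[X])² = 2131/22 - 37249/484 = 9633/484

Var(X) = 9633/484 ≈ 19.9029


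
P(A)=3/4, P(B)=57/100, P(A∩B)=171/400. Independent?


P(A)×P(B) = 171/400
P(A∩B) = 171/400
Equal ✓ → Independent

Yes, independent


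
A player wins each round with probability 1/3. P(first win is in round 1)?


Geometric: P(X=1) = (1-p)^(k-1)×p = (2/3)^0×1/3 = 1/3

P(X=1) = 1/3 ≈ 33.33%


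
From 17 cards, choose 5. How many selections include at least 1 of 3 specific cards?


Complement: C(17,5) - C(14,5) = 6188 - 2002 = 4186

4186
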